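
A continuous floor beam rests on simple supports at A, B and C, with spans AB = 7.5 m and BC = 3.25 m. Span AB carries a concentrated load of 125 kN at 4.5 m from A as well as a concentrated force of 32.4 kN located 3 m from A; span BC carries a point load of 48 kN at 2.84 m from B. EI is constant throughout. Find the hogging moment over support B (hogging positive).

M_B = 157 kN·m

Insert a hinge at B; M_B is the redundant, and each span becomes simply supported.
Rotations at B on the released spans (each span's end-slope, ×1/EI):
  span AB: point load 125 at a = 4.5: Pab(L + a)/(6LEI) = 450/EI
  span AB: point load 32.4 at a = 3: Pab(L + a)/(6LEI) = 102.1/EI
  span BC: point load 48 at a = 2.84: Pab(L + b)/(6LEI) = 10.49/EI
  relative rotation θ_0 = (552.1 + 10.49)/EI = 562.6/EI
A unit hogging moment at B produces rotation L₁/(3EI) + L₂/(3EI) = 3.583/EI.
Slope continuity at B: θ_0 = M_B·3.583/EI, so M_B = 562.6/3.583 = 157 kN·m (hogging).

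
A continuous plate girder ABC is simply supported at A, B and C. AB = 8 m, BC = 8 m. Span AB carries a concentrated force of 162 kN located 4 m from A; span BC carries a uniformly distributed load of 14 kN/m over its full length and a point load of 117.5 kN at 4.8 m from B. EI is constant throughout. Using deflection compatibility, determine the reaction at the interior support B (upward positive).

Release continuity at B by inserting a hinge; the redundant is the internal moment M_B. The primary structure is two simply-supported spans AB and BC.
Discontinuity in slope at B on the released structure — sum the simple-span end rotations:
  span AB: point load 162 at a = 4: Pab(L + a)/(6LEI) = 648/EI
  span BC: UDL 14: wL³/(24EI) = 298.7/EI
  span BC: point load 117.5 at a = 4.8: Pab(L + b)/(6LEI) = 421.1/EI
  relative rotation θ_0 = (648 + 719.8)/EI = 1368/EI
A unit hogging moment at B produces rotation L₁/(3EI) + L₂/(3EI) = 5.333/EI.
Compatibility: M_B·(L₁+L₂)/(3EI) = θ_0, giving M_B = 256.5 kN·m (hogging).
Span AB, ΣM about A with M_B applied at B: R_B^{AB}·8 = 648 + 256.5, so R_B^{AB} = 113.1 kN and R_A = 162 − 113.1 = 48.94 kN.
Span BC, ΣM about C: R_B^{BC}·8 = 824 + 256.5, so R_B^{BC} = 135.1 kN and R_C = 229.5 − 135.1 = 94.44 kN.
R_B = 113.1 + 135.1 = 248.1 kN.

R_B = 248.1 kN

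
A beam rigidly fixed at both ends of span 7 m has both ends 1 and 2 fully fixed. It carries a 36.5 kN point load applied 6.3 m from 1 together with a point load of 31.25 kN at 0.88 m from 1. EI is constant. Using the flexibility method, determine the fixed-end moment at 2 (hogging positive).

Release both end moments; the primary structure is a simply-supported span 12 with redundants M_1 and M_2.
Simple-span end rotations at 1 and 2 under the given loads:
  at 1: point load 36.5 at a = 6.3: Pab(L + b)/(6LEI) = 29.51/EI
  at 2: point load 36.5 at a = 6.3: Pab(L + a)/(6LEI) = 50.97/EI
  at 1: point load 31.25 at a = 0.88: Pab(L + b)/(6LEI) = 52.57/EI
  at 2: point load 31.25 at a = 0.88: Pab(L + a)/(6LEI) = 31.58/EI
  θ_10 = 82.08/EI,  θ_20 = 82.55/EI
Flexibility coefficients: a unit moment at one end gives L/(3EI) there and L/(6EI) at the far end, so f₁₁ = f₂₂ = 2.333/EI and f₁₂ = f₂₁ = 1.167/EI.
Compatibility — zero rotation at each built-in end:
  2.333 M_1 + 1.167 M_2 = 82.08
  1.167 M_1 + 2.333 M_2 = 82.55
Solving the pair gives M_1 = 23.32 kN·m and M_2 = 23.72 kN·m (hogging).

M_2 = 23.72 kN·m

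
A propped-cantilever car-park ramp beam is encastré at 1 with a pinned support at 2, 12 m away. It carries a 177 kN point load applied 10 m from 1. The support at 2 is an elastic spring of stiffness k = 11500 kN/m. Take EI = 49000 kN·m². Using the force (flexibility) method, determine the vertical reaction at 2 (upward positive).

Remove the prop at 2; the released (primary) structure is a cantilever built in at 1.
Primary-structure tip deflection at 2 by superposition:
  point load 177 at a = 10: Pa²(3L − a)/(6EI) = 76700/EI
Flexibility coefficient — unit upward force at 2: δ_{22} = L³/(3EI) = 576/EI.
With EI = 49000 kN·m²: δ_0 = 1.5653 m and δ_{22} = 0.011755 m/kN.
Compatibility — the spring shortens by R_2/k under the reaction it provides: δ_0 − R_2·δ_{22} = R_2/k. With 1/k = 0.000087 m/kN, R_2 = δ_0 / (δ_{22} + 1/k) = 1.5653 / (0.011755 + 0.000087) = 132.2 kN.

R_2 = 132.2 kN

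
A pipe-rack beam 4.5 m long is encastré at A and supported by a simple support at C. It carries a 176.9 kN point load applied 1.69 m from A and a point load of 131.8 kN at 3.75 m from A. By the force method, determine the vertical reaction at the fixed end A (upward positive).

Release the roller at C. Primary structure: cantilever fixed at A.
Primary-structure tip deflection at C by superposition:
  point load 176.9 at a = 1.69: Pa²(3L − a)/(6EI) = 994.5/EI
  point load 131.8 at a = 3.75: Pa²(3L − a)/(6EI) = 3012/EI
  δ_0 = 4006/EI
Tip deflection under a unit load at C: L³/(3EI) = 30.38/EI.
The prop prevents deflection at C: R_C = δ_0/δ_{CC} = 4006/30.38 = 131.9 kN.
Vertical equilibrium: R_A = ΣP − R_C = 308.7 − 131.9 = 176.8 kN.

R_A = 176.8 kN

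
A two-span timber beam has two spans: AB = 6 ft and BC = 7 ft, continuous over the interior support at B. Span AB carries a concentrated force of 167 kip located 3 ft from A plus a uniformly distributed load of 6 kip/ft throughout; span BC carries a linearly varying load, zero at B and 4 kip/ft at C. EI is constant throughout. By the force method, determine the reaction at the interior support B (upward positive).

R_B = 138.8 kip

Insert a hinge at B; M_B is the redundant, and each span becomes simply supported.
Discontinuity in slope at B on the released structure — sum the simple-span end rotations:
  span AB: point load 167 at a = 3: Pab(L + a)/(6LEI) = 375.8/EI
  span AB: UDL 6: wL³/(24EI) = 54/EI
  span BC: triangular load, peak 4: 7w₀L³/(360EI) = 26.68/EI
  relative rotation θ_0 = (429.8 + 26.68)/EI = 456.4/EI
A unit hogging moment at B produces rotation L₁/(3EI) + L₂/(3EI) = 4.333/EI.
Compatibility: M_B·(L₁+L₂)/(3EI) = θ_0, giving M_B = 105.3 kip·ft (hogging).
Span AB, ΣM about A with M_B applied at B: R_B^{AB}·6 = 609 + 105.3, so R_B^{AB} = 119.1 kip and R_A = 203 − 119.1 = 83.95 kip.
Span BC, ΣM about C: R_B^{BC}·7 = 32.67 + 105.3, so R_B^{BC} = 19.71 kip and R_C = 14 − 19.71 = -5.714 kip.
R_B = 119.1 + 19.71 = 138.8 kip.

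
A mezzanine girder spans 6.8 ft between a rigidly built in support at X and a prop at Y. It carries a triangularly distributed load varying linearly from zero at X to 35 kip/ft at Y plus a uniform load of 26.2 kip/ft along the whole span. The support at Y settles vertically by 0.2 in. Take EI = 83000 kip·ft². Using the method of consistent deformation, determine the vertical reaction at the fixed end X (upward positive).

R_X = 178.1 kip

Take the reaction at Y as the redundant and release it; the primary structure is a cantilever fixed at X.
Downward deflection at the released point Y due to the loads:
  triangular load, peak 35 at the free end: 11w₀L⁴/(120EI) = 6860/EI
  UDL 26.2: wL⁴/(8EI) = 7002/EI
  δ_0 = 13862/EI
Flexibility coefficient — unit upward force at Y: δ_{YY} = L³/(3EI) = 104.8/EI.
With EI = 83000 kip·ft²: δ_0 = 0.16702 ft and δ_{YY} = 0.001263 ft/kip.
Compatibility — the beam at Y must follow the support down by 0.01667 ft: δ_0 − R_Y·δ_{YY} = 0.01667, so R_Y = (0.16702 − 0.01667)/0.001263 = 119.1 kip.
Vertical equilibrium: R_X = ΣP − R_Y = 297.2 − 119.1 = 178.1 kip.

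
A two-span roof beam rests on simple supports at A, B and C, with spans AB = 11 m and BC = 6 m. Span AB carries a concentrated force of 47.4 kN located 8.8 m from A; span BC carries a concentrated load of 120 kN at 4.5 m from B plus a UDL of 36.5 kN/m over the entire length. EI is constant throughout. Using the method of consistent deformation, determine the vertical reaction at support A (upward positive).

Release continuity at B by inserting a hinge; the redundant is the internal moment M_B. The primary structure is two simply-supported spans AB and BC.
Rotations at B on the released spans (each span's end-slope, ×1/EI):
  span AB: point load 47.4 at a = 8.8: Pab(L + a)/(6LEI) = 275.3/EI
  span BC: point load 120 at a = 4.5: Pab(L + b)/(6LEI) = 168.8/EI
  span BC: UDL 36.5: wL³/(24EI) = 328.5/EI
  relative rotation θ_0 = (275.3 + 497.2)/EI = 772.5/EI
A unit hogging moment at B produces rotation L₁/(3EI) + L₂/(3EI) = 5.667/EI.
Compatibility: M_B·(L₁+L₂)/(3EI) = θ_0, giving M_B = 136.3 kN·m (hogging).
Span AB, ΣM about A with M_B applied at B: R_B^{AB}·11 = 417.1 + 136.3, so R_B^{AB} = 50.31 kN and R_A = 47.4 − 50.31 = -2.914 kN.

R_A = -2.914 kN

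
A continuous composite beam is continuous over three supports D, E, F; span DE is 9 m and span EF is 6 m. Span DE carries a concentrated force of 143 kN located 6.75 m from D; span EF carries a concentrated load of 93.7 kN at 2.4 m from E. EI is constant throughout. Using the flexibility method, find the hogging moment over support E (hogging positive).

Release continuity at E by inserting a hinge; the redundant is the internal moment M_E. The primary structure is two simply-supported spans DE and EF.
Rotations at E on the released spans (each span's end-slope, ×1/EI):
  span DE: point load 143 at a = 6.75: Pab(L + a)/(6LEI) = 633.4/EI
  span EF: point load 93.7 at a = 2.4: Pab(L + b)/(6LEI) = 215.9/EI
  relative rotation θ_0 = (633.4 + 215.9)/EI = 849.3/EI
A unit hogging moment at E produces rotation L₁/(3EI) + L₂/(3EI) = 5/EI.
Slope continuity at E: θ_0 = M_E·5/EI, so M_E = 849.3/5 = 169.9 kN·m (hogging).

M_E = 169.9 kN·m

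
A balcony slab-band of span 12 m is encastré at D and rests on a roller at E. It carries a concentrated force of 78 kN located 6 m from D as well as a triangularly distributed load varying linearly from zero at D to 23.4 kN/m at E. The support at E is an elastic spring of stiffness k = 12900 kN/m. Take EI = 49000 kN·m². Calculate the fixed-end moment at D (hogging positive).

Take the reaction at E as the redundant and release it; the primary structure is a cantilever fixed at D.
Deflection at E on the released cantilever, summing each load's contribution:
  point load 78 at a = 6: Pa²(3L − a)/(6EI) = 14040/EI
  triangular load, peak 23.4 at the free end: 11w₀L⁴/(120EI) = 44479/EI
  δ_0 = 58519/EI
Tip deflection under a unit load at E: L³/(3EI) = 576/EI.
With EI = 49000 kN·m²: δ_0 = 1.1943 m and δ_{EE} = 0.011755 m/kN.
Compatibility — the spring shortens by R_E/k under the reaction it provides: δ_0 − R_E·δ_{EE} = R_E/k. With 1/k = 0.000078 m/kN, R_E = δ_0 / (δ_{EE} + 1/k) = 1.1943 / (0.011755 + 0.000078) = 100.9 kN.
Moment equilibrium about D: M_D = Σ(load moments about D) − R_E·L = 1591 − 100.9×12 = 380 kN·m.

M_D = 380 kN·m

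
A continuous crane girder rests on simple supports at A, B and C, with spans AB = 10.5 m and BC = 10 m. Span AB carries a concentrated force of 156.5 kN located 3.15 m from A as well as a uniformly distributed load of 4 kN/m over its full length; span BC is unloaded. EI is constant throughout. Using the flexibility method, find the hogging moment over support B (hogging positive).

Release continuity at B by inserting a hinge; the redundant is the internal moment M_B. The primary structure is two simply-supported spans AB and BC.
Discontinuity in slope at B on the released structure — sum the simple-span end rotations:
  span AB: point load 156.5 at a = 3.15: Pab(L + a)/(6LEI) = 785.1/EI
  span AB: UDL 4: wL³/(24EI) = 192.9/EI
  relative rotation θ_0 = (978 + 0)/EI = 978/EI
A unit hogging moment at B produces rotation L₁/(3EI) + L₂/(3EI) = 6.833/EI.
Compatibility: M_B·(L₁+L₂)/(3EI) = θ_0, giving M_B = 143.1 kN·m (hogging).

M_B = 143.1 kN·m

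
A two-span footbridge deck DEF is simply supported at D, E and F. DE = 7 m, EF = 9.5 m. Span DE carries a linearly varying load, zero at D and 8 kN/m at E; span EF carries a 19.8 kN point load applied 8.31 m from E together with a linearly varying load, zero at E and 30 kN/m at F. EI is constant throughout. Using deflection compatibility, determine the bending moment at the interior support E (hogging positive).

Release continuity at E by inserting a hinge; the redundant is the internal moment M_E. The primary structure is two simply-supported spans DE and EF.
Discontinuity in slope at E on the released structure — sum the simple-span end rotations:
  span DE: triangular load, peak 8: w₀L³/(45EI) = 60.98/EI
  span EF: point load 19.8 at a = 8.31: Pab(L + b)/(6LEI) = 36.72/EI
  span EF: triangular load, peak 30: 7w₀L³/(360EI) = 500.1/EI
  relative rotation θ_0 = (60.98 + 536.9)/EI = 597.8/EI
A unit hogging moment at E produces rotation L₁/(3EI) + L₂/(3EI) = 5.5/EI.
Compatibility: M_E·(L₁+L₂)/(3EI) = θ_0, giving M_E = 108.7 kN·m (hogging).

M_E = 108.7 kN·m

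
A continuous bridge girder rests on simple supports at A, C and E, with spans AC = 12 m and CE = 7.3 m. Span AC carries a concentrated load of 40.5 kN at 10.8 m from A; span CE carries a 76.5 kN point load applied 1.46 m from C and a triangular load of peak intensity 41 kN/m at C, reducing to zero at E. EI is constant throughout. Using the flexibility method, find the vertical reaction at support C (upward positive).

Release continuity at C by inserting a hinge; the redundant is the internal moment M_C. The primary structure is two simply-supported spans AC and CE.
End slopes at the hinge C, treating each span as simply supported:
  span AC: point load 40.5 at a = 10.8: Pab(L + a)/(6LEI) = 166.2/EI
  span CE: point load 76.5 at a = 1.46: Pab(L + b)/(6LEI) = 195.7/EI
  span CE: triangular load, peak 41: w₀L³/(45EI) = 354.4/EI
  relative rotation θ_0 = (166.2 + 550.1)/EI = 716.3/EI
A unit hogging moment at C produces rotation L₁/(3EI) + L₂/(3EI) = 6.433/EI.
Slope continuity at C: θ_0 = M_C·6.433/EI, so M_C = 716.3/6.433 = 111.3 kN·m (hogging).
Span AC, ΣM about A with M_C applied at C: R_C^{AC}·12 = 437.4 + 111.3, so R_C^{AC} = 45.73 kN and R_A = 40.5 − 45.73 = -5.229 kN.
Span CE, ΣM about E: R_C^{CE}·7.3 = 1175 + 111.3, so R_C^{CE} = 176.2 kN and R_E = 226.2 − 176.2 = 49.93 kN.
R_C = 45.73 + 176.2 = 221.9 kN.

R_C = 221.9 kN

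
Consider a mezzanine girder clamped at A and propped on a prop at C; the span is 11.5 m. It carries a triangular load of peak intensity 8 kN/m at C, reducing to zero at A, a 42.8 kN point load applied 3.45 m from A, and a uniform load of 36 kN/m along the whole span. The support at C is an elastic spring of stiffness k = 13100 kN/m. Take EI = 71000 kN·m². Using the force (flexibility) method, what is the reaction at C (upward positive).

R_C = 183.8 kN

Remove the prop at C; the released (primary) structure is a cantilever built in at A.
Free-end deflection of the primary structure under the applied loading (downward +):
  triangular load, peak 8 at the free end: 11w₀L⁴/(120EI) = 12826/EI
  point load 42.8 at a = 3.45: Pa²(3L − a)/(6EI) = 2636/EI
  UDL 36: wL⁴/(8EI) = 78705/EI
  δ_0 = 94168/EI
Flexibility coefficient — unit upward force at C: δ_{CC} = L³/(3EI) = 507/EI.
With EI = 71000 kN·m²: δ_0 = 1.3263 m and δ_{CC} = 0.00714 m/kN.
Compatibility — the spring shortens by R_C/k under the reaction it provides: δ_0 − R_C·δ_{CC} = R_C/k. With 1/k = 0.000076 m/kN, R_C = δ_0 / (δ_{CC} + 1/k) = 1.3263 / (0.00714 + 0.000076) = 183.8 kN.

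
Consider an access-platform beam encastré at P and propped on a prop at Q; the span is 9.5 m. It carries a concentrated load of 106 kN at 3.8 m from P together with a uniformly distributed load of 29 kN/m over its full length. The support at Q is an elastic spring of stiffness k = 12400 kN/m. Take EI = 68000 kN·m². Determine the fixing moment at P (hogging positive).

Take the reaction at Q as the redundant and release it; the primary structure is a cantilever fixed at P.
Downward deflection at the released point Q due to the loads:
  point load 106 at a = 3.8: Pa²(3L − a)/(6EI) = 6301/EI
  UDL 29: wL⁴/(8EI) = 29526/EI
  δ_0 = 35827/EI
Tip deflection under a unit load at Q: L³/(3EI) = 285.8/EI.
With EI = 68000 kN·m²: δ_0 = 0.52687 m and δ_{QQ} = 0.004203 m/kN.
Compatibility — the spring shortens by R_Q/k under the reaction it provides: δ_0 − R_Q·δ_{QQ} = R_Q/k. With 1/k = 0.000081 m/kN, R_Q = δ_0 / (δ_{QQ} + 1/k) = 0.52687 / (0.004203 + 0.000081) = 123 kN.
Moment equilibrium about P: M_P = Σ(load moments about P) − R_Q·L = 1711 − 123×9.5 = 542.9 kN·m.

M_P = 542.9 kN·m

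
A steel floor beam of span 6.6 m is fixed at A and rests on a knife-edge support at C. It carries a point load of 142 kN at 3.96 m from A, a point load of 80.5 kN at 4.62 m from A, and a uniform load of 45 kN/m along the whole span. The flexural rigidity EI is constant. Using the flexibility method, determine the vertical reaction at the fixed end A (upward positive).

R_A = 301.4 kN

Choose R_C as the redundant. The primary structure is the cantilever fixed at A.
Primary-structure tip deflection at C by superposition:
  point load 142 at a = 3.96: Pa²(3L − a)/(6EI) = 5879/EI
  point load 80.5 at a = 4.62: Pa²(3L − a)/(6EI) = 4347/EI
  UDL 45: wL⁴/(8EI) = 10673/EI
  δ_0 = 20899/EI
Tip deflection under a unit load at C: L³/(3EI) = 95.83/EI.
Compatibility at C: δ_0 − R_C·δ_{CC} = 0, so R_C = 20899/95.83 = 218.1 kN.
Vertical equilibrium: R_A = ΣP − R_C = 519.5 − 218.1 = 301.4 kN.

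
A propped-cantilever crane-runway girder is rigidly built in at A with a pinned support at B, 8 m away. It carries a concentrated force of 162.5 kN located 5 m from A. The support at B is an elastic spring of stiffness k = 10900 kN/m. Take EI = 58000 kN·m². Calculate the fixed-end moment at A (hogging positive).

Release the roller at B. Primary structure: cantilever fixed at A.
Free-end deflection of the primary structure under the applied loading (downward +):
  point load 162.5 at a = 5: Pa²(3L − a)/(6EI) = 12865/EI
Flexibility coefficient — unit upward force at B: δ_{BB} = L³/(3EI) = 170.7/EI.
With EI = 58000 kN·m²: δ_0 = 0.2218 m and δ_{BB} = 0.002943 m/kN.
Compatibility — the spring shortens by R_B/k under the reaction it provides: δ_0 − R_B·δ_{BB} = R_B/k. With 1/k = 0.000092 m/kN, R_B = δ_0 / (δ_{BB} + 1/k) = 0.2218 / (0.002943 + 0.000092) = 73.1 kN.
Moment equilibrium about A: M_A = Σ(load moments about A) − R_B·L = 812.5 − 73.1×8 = 227.7 kN·m.

M_A = 227.7 kN·m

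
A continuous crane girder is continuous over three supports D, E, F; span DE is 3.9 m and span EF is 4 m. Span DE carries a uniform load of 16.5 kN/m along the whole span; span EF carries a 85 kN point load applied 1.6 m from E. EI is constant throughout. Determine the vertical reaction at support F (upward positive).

Take M_E as the redundant. Released structure: two simple spans DE and EF with a hinge at E.
Discontinuity in slope at E on the released structure — sum the simple-span end rotations:
  span DE: UDL 16.5: wL³/(24EI) = 40.78/EI
  span EF: point load 85 at a = 1.6: Pab(L + b)/(6LEI) = 87.04/EI
  relative rotation θ_0 = (40.78 + 87.04)/EI = 127.8/EI
A unit hogging moment at E produces rotation L₁/(3EI) + L₂/(3EI) = 2.633/EI.
Slope continuity at E: θ_0 = M_E·2.633/EI, so M_E = 127.8/2.633 = 48.54 kN·m (hogging).
Span EF, ΣM about F: R_E^{EF}·4 = 204 + 48.54, so R_E^{EF} = 63.13 kN and R_F = 85 − 63.13 = 21.87 kN.

R_F = 21.87 kN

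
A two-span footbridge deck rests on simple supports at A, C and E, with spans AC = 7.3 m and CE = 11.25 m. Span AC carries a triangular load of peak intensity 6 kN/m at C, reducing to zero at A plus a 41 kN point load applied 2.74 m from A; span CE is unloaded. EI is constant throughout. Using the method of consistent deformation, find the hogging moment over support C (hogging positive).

M_C = 27.38 kN·m

Take M_C as the redundant. Released structure: two simple spans AC and CE with a hinge at C.
Discontinuity in slope at C on the released structure — sum the simple-span end rotations:
  span AC: triangular load, peak 6: w₀L³/(45EI) = 51.87/EI
  span AC: point load 41 at a = 2.74: Pab(L + a)/(6LEI) = 117.4/EI
  relative rotation θ_0 = (169.3 + 0)/EI = 169.3/EI
A unit hogging moment at C produces rotation L₁/(3EI) + L₂/(3EI) = 6.183/EI.
Slope continuity at C: θ_0 = M_C·6.183/EI, so M_C = 169.3/6.183 = 27.38 kN·m (hogging).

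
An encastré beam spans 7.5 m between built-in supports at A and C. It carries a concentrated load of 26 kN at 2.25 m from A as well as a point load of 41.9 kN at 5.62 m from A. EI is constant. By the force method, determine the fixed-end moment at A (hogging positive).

Release both end moments; the primary structure is a simply-supported span AC with redundants M_A and M_C.
On the primary (simply-supported) span, the end slopes from the loading are:
  at A: point load 26 at a = 2.25: Pab(L + b)/(6LEI) = 87.02/EI
  at C: point load 26 at a = 2.25: Pab(L + a)/(6LEI) = 66.54/EI
  at A: point load 41.9 at a = 5.62: Pab(L + b)/(6LEI) = 92.28/EI
  at C: point load 41.9 at a = 5.62: Pab(L + a)/(6LEI) = 129.1/EI
  θ_A0 = 179.3/EI,  θ_C0 = 195.6/EI
Flexibility coefficients: a unit moment at one end gives L/(3EI) there and L/(6EI) at the far end, so f₁₁ = f₂₂ = 2.5/EI and f₁₂ = f₂₁ = 1.25/EI.
Compatibility — zero rotation at each built-in end:
  2.5 M_A + 1.25 M_C = 179.3
  1.25 M_A + 2.5 M_C = 195.6
Solving the pair gives M_A = 43.46 kN·m and M_C = 56.52 kN·m (hogging).

M_A = 43.46 kN·m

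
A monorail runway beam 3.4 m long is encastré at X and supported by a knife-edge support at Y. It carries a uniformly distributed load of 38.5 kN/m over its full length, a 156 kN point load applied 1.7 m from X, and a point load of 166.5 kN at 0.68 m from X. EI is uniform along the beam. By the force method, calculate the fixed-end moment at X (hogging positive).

M_X = 236.6 kN·m

Choose R_Y as the redundant. The primary structure is the cantilever fixed at X.
Downward deflection at the released point Y due to the loads:
  UDL 38.5: wL⁴/(8EI) = 643.1/EI
  point load 156 at a = 1.7: Pa²(3L − a)/(6EI) = 638.7/EI
  point load 166.5 at a = 0.68: Pa²(3L − a)/(6EI) = 122.2/EI
  δ_0 = 1404/EI
Tip deflection under a unit load at Y: L³/(3EI) = 13.1/EI.
Compatibility at Y: δ_0 − R_Y·δ_{YY} = 0, so R_Y = 1404/13.1 = 107.2 kN.
Moment equilibrium about X: M_X = Σ(load moments about X) − R_Y·L = 601 − 107.2×3.4 = 236.6 kN·m.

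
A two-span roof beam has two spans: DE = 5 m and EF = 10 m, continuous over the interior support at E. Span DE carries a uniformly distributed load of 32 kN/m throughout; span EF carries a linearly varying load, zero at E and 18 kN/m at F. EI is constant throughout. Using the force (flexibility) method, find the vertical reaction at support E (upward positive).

Release continuity at E by inserting a hinge; the redundant is the internal moment M_E. The primary structure is two simply-supported spans DE and EF.
Rotations at E on the released spans (each span's end-slope, ×1/EI):
  span DE: UDL 32: wL³/(24EI) = 166.7/EI
  span EF: triangular load, peak 18: 7w₀L³/(360EI) = 350/EI
  relative rotation θ_0 = (166.7 + 350)/EI = 516.7/EI
A unit hogging moment at E produces rotation L₁/(3EI) + L₂/(3EI) = 5/EI.
Slope continuity at E: θ_0 = M_E·5/EI, so M_E = 516.7/5 = 103.3 kN·m (hogging).
Span DE, ΣM about D with M_E applied at E: R_E^{DE}·5 = 400 + 103.3, so R_E^{DE} = 100.7 kN and R_D = 160 − 100.7 = 59.33 kN.
Span EF, ΣM about F: R_E^{EF}·10 = 300 + 103.3, so R_E^{EF} = 40.33 kN and R_F = 90 − 40.33 = 49.67 kN.
R_E = 100.7 + 40.33 = 141 kN.

R_E = 141 kN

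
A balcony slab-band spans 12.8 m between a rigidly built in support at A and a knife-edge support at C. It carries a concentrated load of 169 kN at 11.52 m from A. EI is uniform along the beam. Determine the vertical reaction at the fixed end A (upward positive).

R_A = 25.27 kN

Choose R_C as the redundant. The primary structure is the cantilever fixed at A.
Deflection at C on the released cantilever, summing each load's contribution:
  point load 169 at a = 11.52: Pa²(3L − a)/(6EI) = 100478/EI
Flexibility coefficient — unit upward force at C: δ_{CC} = L³/(3EI) = 699.1/EI.
Compatibility at C: δ_0 − R_C·δ_{CC} = 0, so R_C = 100478/699.1 = 143.7 kN.
Vertical equilibrium: R_A = ΣP − R_C = 169 − 143.7 = 25.27 kN.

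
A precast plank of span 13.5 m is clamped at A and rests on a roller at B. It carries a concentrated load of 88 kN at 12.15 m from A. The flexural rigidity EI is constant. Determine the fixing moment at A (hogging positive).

M_A = 58.81 kN·m

Remove the prop at B; the released (primary) structure is a cantilever built in at A.
Deflection at B on the released cantilever, summing each load's contribution:
  point load 88 at a = 12.15: Pa²(3L − a)/(6EI) = 61381/EI
Flexibility coefficient — unit upward force at B: δ_{BB} = L³/(3EI) = 820.1/EI.
The prop prevents deflection at B: R_B = δ_0/δ_{BB} = 61381/820.1 = 74.84 kN.
Moment equilibrium about A: M_A = Σ(load moments about A) − R_B·L = 1069 − 74.84×13.5 = 58.81 kN·m.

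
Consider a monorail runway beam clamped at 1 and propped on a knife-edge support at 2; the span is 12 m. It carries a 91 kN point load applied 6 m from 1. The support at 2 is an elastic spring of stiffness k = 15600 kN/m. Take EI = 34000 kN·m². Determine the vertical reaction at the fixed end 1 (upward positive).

Release the roller at 2. Primary structure: cantilever fixed at 1.
Primary-structure tip deflection at 2 by superposition:
  point load 91 at a = 6: Pa²(3L − a)/(6EI) = 16380/EI
Flexibility coefficient — unit upward force at 2: δ_{22} = L³/(3EI) = 576/EI.
With EI = 34000 kN·m²: δ_0 = 0.48176 m and δ_{22} = 0.016941 m/kN.
Compatibility — the spring shortens by R_2/k under the reaction it provides: δ_0 − R_2·δ_{22} = R_2/k. With 1/k = 0.000064 m/kN, R_2 = δ_0 / (δ_{22} + 1/k) = 0.48176 / (0.016941 + 0.000064) = 28.33 kN.
Vertical equilibrium: R_1 = ΣP − R_2 = 91 − 28.33 = 62.67 kN.

R_1 = 62.67 kN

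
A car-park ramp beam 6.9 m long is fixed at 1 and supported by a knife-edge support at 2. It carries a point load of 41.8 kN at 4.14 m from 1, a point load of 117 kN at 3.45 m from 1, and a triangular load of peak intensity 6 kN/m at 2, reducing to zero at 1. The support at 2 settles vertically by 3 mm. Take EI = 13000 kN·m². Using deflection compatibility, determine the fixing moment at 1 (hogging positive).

M_1 = 218.9 kN·m

Release the roller at 2. Primary structure: cantilever fixed at 1.
Primary-structure tip deflection at 2 by superposition:
  point load 41.8 at a = 4.14: Pa²(3L − a)/(6EI) = 1977/EI
  point load 117 at a = 3.45: Pa²(3L − a)/(6EI) = 4004/EI
  triangular load, peak 6 at the free end: 11w₀L⁴/(120EI) = 1247/EI
  δ_0 = 7228/EI
Flexibility coefficient — unit upward force at 2: δ_{22} = L³/(3EI) = 109.5/EI.
With EI = 13000 kN·m²: δ_0 = 0.55598 m and δ_{22} = 0.008423 m/kN.
Compatibility — the beam at 2 must follow the support down by 0.003 m: δ_0 − R_2·δ_{22} = 0.003, so R_2 = (0.55598 − 0.003)/0.008423 = 65.65 kN.
Moment equilibrium about 1: M_1 = Σ(load moments about 1) − R_2·L = 671.9 − 65.65×6.9 = 218.9 kN·m.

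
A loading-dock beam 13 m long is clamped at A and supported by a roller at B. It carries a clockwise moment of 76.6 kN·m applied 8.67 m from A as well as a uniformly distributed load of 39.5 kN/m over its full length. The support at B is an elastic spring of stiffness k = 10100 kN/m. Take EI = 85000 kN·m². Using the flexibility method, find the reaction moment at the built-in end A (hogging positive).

Release the roller at B. Primary structure: cantilever fixed at A.
Downward deflection at the released point B due to the loads:
  clockwise couple 76.6 at a = 8.67: M₀a(2L − a)/(2EI) = 5755/EI
  UDL 39.5: wL⁴/(8EI) = 141020/EI
  δ_0 = 146775/EI
Flexibility coefficient — unit upward force at B: δ_{BB} = L³/(3EI) = 732.3/EI.
With EI = 85000 kN·m²: δ_0 = 1.7268 m and δ_{BB} = 0.008616 m/kN.
Compatibility — the spring shortens by R_B/k under the reaction it provides: δ_0 − R_B·δ_{BB} = R_B/k. With 1/k = 0.000099 m/kN, R_B = δ_0 / (δ_{BB} + 1/k) = 1.7268 / (0.008616 + 0.000099) = 198.1 kN.
Moment equilibrium about A: M_A = Σ(load moments about A) − R_B·L = 3414 − 198.1×13 = 838.5 kN·m.

M_A = 838.5 kN·m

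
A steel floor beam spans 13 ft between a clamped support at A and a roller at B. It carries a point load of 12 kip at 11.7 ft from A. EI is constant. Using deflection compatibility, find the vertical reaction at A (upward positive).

R_A = 1.794 kip

Take the reaction at B as the redundant and release it; the primary structure is a cantilever fixed at A.
Free-end deflection of the primary structure under the applied loading (downward +):
  point load 12 at a = 11.7: Pa²(3L − a)/(6EI) = 7474/EI
Tip deflection under a unit load at B: L³/(3EI) = 732.3/EI.
Compatibility at B: δ_0 − R_B·δ_{BB} = 0, so R_B = 7474/732.3 = 10.21 kip.
Vertical equilibrium: R_A = ΣP − R_B = 12 − 10.21 = 1.794 kip.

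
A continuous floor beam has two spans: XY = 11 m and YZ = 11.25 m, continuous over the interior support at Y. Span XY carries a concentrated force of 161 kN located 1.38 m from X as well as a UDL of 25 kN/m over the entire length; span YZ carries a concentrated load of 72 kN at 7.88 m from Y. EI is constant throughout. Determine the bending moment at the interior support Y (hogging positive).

Take M_Y as the redundant. Released structure: two simple spans XY and YZ with a hinge at Y.
Discontinuity in slope at Y on the released structure — sum the simple-span end rotations:
  span XY: point load 161 at a = 1.38: Pab(L + a)/(6LEI) = 400.9/EI
  span XY: UDL 25: wL³/(24EI) = 1386/EI
  span YZ: point load 72 at a = 7.88: Pab(L + b)/(6LEI) = 414.1/EI
  relative rotation θ_0 = (1787 + 414.1)/EI = 2202/EI
A unit hogging moment at Y produces rotation L₁/(3EI) + L₂/(3EI) = 7.417/EI.
Compatibility: M_Y·(L₁+L₂)/(3EI) = θ_0, giving M_Y = 296.8 kN·m (hogging).

M_Y = 296.8 kN·m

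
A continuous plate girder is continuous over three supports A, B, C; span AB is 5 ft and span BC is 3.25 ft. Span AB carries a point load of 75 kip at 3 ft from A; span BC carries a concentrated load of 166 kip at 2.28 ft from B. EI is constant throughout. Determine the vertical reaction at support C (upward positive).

R_C = 94.14 kip

Insert a hinge at B; M_B is the redundant, and each span becomes simply supported.
End slopes at the hinge B, treating each span as simply supported:
  span AB: point load 75 at a = 3: Pab(L + a)/(6LEI) = 120/EI
  span BC: point load 166 at a = 2.28: Pab(L + b)/(6LEI) = 79.45/EI
  relative rotation θ_0 = (120 + 79.45)/EI = 199.4/EI
A unit hogging moment at B produces rotation L₁/(3EI) + L₂/(3EI) = 2.75/EI.
Slope continuity at B: θ_0 = M_B·2.75/EI, so M_B = 199.4/2.75 = 72.53 kip·ft (hogging).
Span BC, ΣM about C: R_B^{BC}·3.25 = 161 + 72.53, so R_B^{BC} = 71.86 kip and R_C = 166 − 71.86 = 94.14 kip.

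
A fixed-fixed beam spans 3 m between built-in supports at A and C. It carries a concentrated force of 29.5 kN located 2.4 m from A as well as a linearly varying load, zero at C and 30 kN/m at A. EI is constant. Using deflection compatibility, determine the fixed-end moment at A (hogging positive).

Release both end moments; the primary structure is a simply-supported span AC with redundants M_A and M_C.
On the primary (simply-supported) span, the end slopes from the loading are:
  at A: point load 29.5 at a = 2.4: Pab(L + b)/(6LEI) = 8.496/EI
  at C: point load 29.5 at a = 2.4: Pab(L + a)/(6LEI) = 12.74/EI
  at A: triangular load, peak 30: w₀L³/(45EI) = 18/EI
  at C: triangular load, peak 30: 7w₀L³/(360EI) = 15.75/EI
  θ_A0 = 26.5/EI,  θ_C0 = 28.49/EI
Flexibility coefficients: a unit moment at one end gives L/(3EI) there and L/(6EI) at the far end, so f₁₁ = f₂₂ = 1/EI and f₁₂ = f₂₁ = 0.5/EI.
Compatibility — zero rotation at each built-in end:
  1 M_A + 0.5 M_C = 26.5
  0.5 M_A + 1 M_C = 28.49
Solving the pair gives M_A = 16.33 kN·m and M_C = 20.33 kN·m (hogging).

M_A = 16.33 kN·m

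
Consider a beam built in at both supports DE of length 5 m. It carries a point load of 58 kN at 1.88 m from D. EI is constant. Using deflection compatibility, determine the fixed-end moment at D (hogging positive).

Release both end moments; the primary structure is a simply-supported span DE with redundants M_D and M_E.
End rotations of the released simple span under the applied load (×1/EI):
  at D: point load 58 at a = 1.88: Pab(L + b)/(6LEI) = 92.08/EI
  at E: point load 58 at a = 1.88: Pab(L + a)/(6LEI) = 78.02/EI
  θ_D0 = 92.08/EI,  θ_E0 = 78.02/EI
Flexibility coefficients: a unit moment at one end gives L/(3EI) there and L/(6EI) at the far end, so f₁₁ = f₂₂ = 1.667/EI and f₁₂ = f₂₁ = 0.8333/EI.
Compatibility — zero rotation at each built-in end:
  1.667 M_D + 0.8333 M_E = 92.08
  0.8333 M_D + 1.667 M_E = 78.02
Solving the pair gives M_D = 42.46 kN·m and M_E = 25.58 kN·m (hogging).

M_D = 42.46 kN·m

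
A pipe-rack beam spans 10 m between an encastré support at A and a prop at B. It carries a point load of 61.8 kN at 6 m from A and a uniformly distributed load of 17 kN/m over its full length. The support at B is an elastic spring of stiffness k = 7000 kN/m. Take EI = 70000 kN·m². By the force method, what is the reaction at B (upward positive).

R_B = 87.81 kN

Choose R_B as the redundant. The primary structure is the cantilever fixed at A.
Downward deflection at the released point B due to the loads:
  point load 61.8 at a = 6: Pa²(3L − a)/(6EI) = 8899/EI
  UDL 17: wL⁴/(8EI) = 21250/EI
  δ_0 = 30149/EI
Tip deflection under a unit load at B: L³/(3EI) = 333.3/EI.
With EI = 70000 kN·m²: δ_0 = 0.4307 m and δ_{BB} = 0.004762 m/kN.
Compatibility — the spring shortens by R_B/k under the reaction it provides: δ_0 − R_B·δ_{BB} = R_B/k. With 1/k = 0.000143 m/kN, R_B = δ_0 / (δ_{BB} + 1/k) = 0.4307 / (0.004762 + 0.000143) = 87.81 kN.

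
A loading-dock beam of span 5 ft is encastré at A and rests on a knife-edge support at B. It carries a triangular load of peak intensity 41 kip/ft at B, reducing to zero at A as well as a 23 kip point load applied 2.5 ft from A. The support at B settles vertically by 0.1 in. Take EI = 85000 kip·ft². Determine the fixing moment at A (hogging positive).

M_A = 166.4 kip·ft

Remove the prop at B; the released (primary) structure is a cantilever built in at A.
Free-end deflection of the primary structure under the applied loading (downward +):
  triangular load, peak 41 at the free end: 11w₀L⁴/(120EI) = 2349/EI
  point load 23 at a = 2.5: Pa²(3L − a)/(6EI) = 299.5/EI
  δ_0 = 2648/EI
Tip deflection under a unit load at B: L³/(3EI) = 41.67/EI.
With EI = 85000 kip·ft²: δ_0 = 0.031158 ft and δ_{BB} = 0.00049 ft/kip.
Compatibility — the beam at B must follow the support down by 0.008333 ft: δ_0 − R_B·δ_{BB} = 0.008333, so R_B = (0.031158 − 0.008333)/0.00049 = 46.56 kip.
Moment equilibrium about A: M_A = Σ(load moments about A) − R_B·L = 399.2 − 46.56×5 = 166.4 kip·ft.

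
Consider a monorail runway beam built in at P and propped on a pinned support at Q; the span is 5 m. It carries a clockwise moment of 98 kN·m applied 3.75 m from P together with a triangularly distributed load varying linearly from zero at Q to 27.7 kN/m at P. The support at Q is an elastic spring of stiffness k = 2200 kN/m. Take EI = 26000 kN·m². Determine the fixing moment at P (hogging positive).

M_P = 52.11 kN·m

Release the roller at Q. Primary structure: cantilever fixed at P.
Primary-structure tip deflection at Q by superposition:
  clockwise couple 98 at a = 3.75: M₀a(2L − a)/(2EI) = 1148/EI
  triangular load, peak 27.7 at the fixed end: w₀L⁴/(30EI) = 577.1/EI
  δ_0 = 1726/EI
Tip deflection under a unit load at Q: L³/(3EI) = 41.67/EI.
With EI = 26000 kN·m²: δ_0 = 0.066366 m and δ_{QQ} = 0.001603 m/kN.
Compatibility — the spring shortens by R_Q/k under the reaction it provides: δ_0 − R_Q·δ_{QQ} = R_Q/k. With 1/k = 0.000455 m/kN, R_Q = δ_0 / (δ_{QQ} + 1/k) = 0.066366 / (0.001603 + 0.000455) = 32.26 kN.
Moment equilibrium about P: M_P = Σ(load moments about P) − R_Q·L = 213.4 − 32.26×5 = 52.11 kN·m.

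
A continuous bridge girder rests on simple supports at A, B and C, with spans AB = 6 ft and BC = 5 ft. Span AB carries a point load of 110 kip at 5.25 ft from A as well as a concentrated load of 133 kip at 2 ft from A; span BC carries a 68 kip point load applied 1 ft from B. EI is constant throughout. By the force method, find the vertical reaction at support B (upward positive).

Insert a hinge at B; M_B is the redundant, and each span becomes simply supported.
Rotations at B on the released spans (each span's end-slope, ×1/EI):
  span AB: point load 110 at a = 5.25: Pab(L + a)/(6LEI) = 135.4/EI
  span AB: point load 133 at a = 2: Pab(L + a)/(6LEI) = 236.4/EI
  span BC: point load 68 at a = 1: Pab(L + b)/(6LEI) = 81.6/EI
  relative rotation θ_0 = (371.8 + 81.6)/EI = 453.4/EI
A unit hogging moment at B produces rotation L₁/(3EI) + L₂/(3EI) = 3.667/EI.
Slope continuity at B: θ_0 = M_B·3.667/EI, so M_B = 453.4/3.667 = 123.7 kip·ft (hogging).
Span AB, ΣM about A with M_B applied at B: R_B^{AB}·6 = 843.5 + 123.7, so R_B^{AB} = 161.2 kip and R_A = 243 − 161.2 = 81.81 kip.
Span BC, ΣM about C: R_B^{BC}·5 = 272 + 123.7, so R_B^{BC} = 79.13 kip and R_C = 68 − 79.13 = -11.13 kip.
R_B = 161.2 + 79.13 = 240.3 kip.

R_B = 240.3 kip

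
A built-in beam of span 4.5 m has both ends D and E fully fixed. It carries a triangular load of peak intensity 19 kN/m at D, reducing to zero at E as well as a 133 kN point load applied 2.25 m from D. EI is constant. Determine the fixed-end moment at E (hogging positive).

M_E = 87.64 kN·m

Take the two fixed-end moments M_D, M_E as redundants; the released structure is the simple span DE.
End rotations of the released simple span under the applied load (×1/EI):
  at D: triangular load, peak 19: w₀L³/(45EI) = 38.48/EI
  at E: triangular load, peak 19: 7w₀L³/(360EI) = 33.67/EI
  at D: point load 133 at a = 2.25: Pab(L + b)/(6LEI) = 168.3/EI
  at E: point load 133 at a = 2.25: Pab(L + a)/(6LEI) = 168.3/EI
  θ_D0 = 206.8/EI,  θ_E0 = 202/EI
Flexibility coefficients: a unit moment at one end gives L/(3EI) there and L/(6EI) at the far end, so f₁₁ = f₂₂ = 1.5/EI and f₁₂ = f₂₁ = 0.75/EI.
Compatibility — zero rotation at each built-in end:
  1.5 M_D + 0.75 M_E = 206.8
  0.75 M_D + 1.5 M_E = 202
Solving the pair gives M_D = 94.05 kN·m and M_E = 87.64 kN·m (hogging).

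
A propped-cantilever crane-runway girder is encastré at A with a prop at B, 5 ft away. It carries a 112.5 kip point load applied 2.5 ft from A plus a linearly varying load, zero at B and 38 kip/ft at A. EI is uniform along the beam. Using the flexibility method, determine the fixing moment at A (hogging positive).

Release the roller at B. Primary structure: cantilever fixed at A.
Deflection at B on the released cantilever, summing each load's contribution:
  point load 112.5 at a = 2.5: Pa²(3L − a)/(6EI) = 1465/EI
  triangular load, peak 38 at the fixed end: w₀L⁴/(30EI) = 791.7/EI
  δ_0 = 2257/EI
Tip deflection under a unit load at B: L³/(3EI) = 41.67/EI.
Compatibility at B: δ_0 − R_B·δ_{BB} = 0, so R_B = 2257/41.67 = 54.16 kip.
Moment equilibrium about A: M_A = Σ(load moments about A) − R_B·L = 439.6 − 54.16×5 = 168.8 kip·ft.

M_A = 168.8 kip·ft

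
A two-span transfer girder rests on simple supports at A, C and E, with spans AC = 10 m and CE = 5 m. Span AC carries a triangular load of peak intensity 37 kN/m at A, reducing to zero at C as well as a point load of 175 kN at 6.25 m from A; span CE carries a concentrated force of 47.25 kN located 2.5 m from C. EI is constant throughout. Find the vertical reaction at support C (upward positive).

Take M_C as the redundant. Released structure: two simple spans AC and CE with a hinge at C.
Rotations at C on the released spans (each span's end-slope, ×1/EI):
  span AC: triangular load, peak 37: 7w₀L³/(360EI) = 719.4/EI
  span AC: point load 175 at a = 6.25: Pab(L + a)/(6LEI) = 1111/EI
  span CE: point load 47.25 at a = 2.5: Pab(L + b)/(6LEI) = 73.83/EI
  relative rotation θ_0 = (1830 + 73.83)/EI = 1904/EI
A unit hogging moment at C produces rotation L₁/(3EI) + L₂/(3EI) = 5/EI.
Compatibility: M_C·(L₁+L₂)/(3EI) = θ_0, giving M_C = 380.8 kN·m (hogging).
Span AC, ΣM about A with M_C applied at C: R_C^{AC}·10 = 1710 + 380.8, so R_C^{AC} = 209.1 kN and R_A = 360 − 209.1 = 150.9 kN.
Span CE, ΣM about E: R_C^{CE}·5 = 118.1 + 380.8, so R_C^{CE} = 99.79 kN and R_E = 47.25 − 99.79 = -52.54 kN.
R_C = 209.1 + 99.79 = 308.9 kN.

R_C = 308.9 kN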